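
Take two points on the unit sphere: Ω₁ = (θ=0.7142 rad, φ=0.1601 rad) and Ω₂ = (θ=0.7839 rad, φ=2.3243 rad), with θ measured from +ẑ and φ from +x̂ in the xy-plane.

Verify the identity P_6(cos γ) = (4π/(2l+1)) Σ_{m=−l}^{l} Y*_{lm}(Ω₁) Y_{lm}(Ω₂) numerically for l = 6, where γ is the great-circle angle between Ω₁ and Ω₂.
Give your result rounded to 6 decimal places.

0.080587

Term-by-term m-sum for l=6 (normalisation 4π/13 = 0.966644):
  m=-6: Y*=(0.021862, 0.031267)  Y=(0.011382, -0.058752)  product (0.002086, -0.000929)
  m=-5: Y*=(0.106168, 0.109424)  Y=(0.121815, 0.168510)  product (-0.005506, 0.031220)
  m=-4: Y*=(0.278085, 0.207219)  Y=(-0.397184, -0.050949)  product (-0.099893, -0.096472)
  m=-3: Y*=(0.402431, 0.209663)  Y=(0.315184, -0.259982)  product (0.181349, -0.038542)
  m=-2: Y*=(0.196368, 0.065118)  Y=(-0.002821, 0.044161)  product (-0.003430, 0.008488)
  m=-1: Y*=(-0.275970, -0.044564)  Y=(0.245994, 0.262208)  product (-0.056202, -0.083324)
  m=+0: Y*=(-0.301418, -0.000000)  Y=(-0.154472, 0.000000)  product (0.046561, 0.000000)
  m=+1: Y*=(0.275970, -0.044564)  Y=(-0.245994, 0.262208)  product (-0.056202, 0.083324)
  m=+2: Y*=(0.196368, -0.065118)  Y=(-0.002821, -0.044161)  product (-0.003430, -0.008488)
  m=+3: Y*=(-0.402431, 0.209663)  Y=(-0.315184, -0.259982)  product (0.181349, 0.038542)
  m=+4: Y*=(0.278085, -0.207219)  Y=(-0.397184, 0.050949)  product (-0.099893, 0.096472)
  m=+5: Y*=(-0.106168, 0.109424)  Y=(-0.121815, 0.168510)  product (-0.005506, -0.031220)
  m=+6: Y*=(0.021862, -0.031267)  Y=(0.011382, 0.058752)  product (0.002086, 0.000929)
Σ over m = (0.083368, 0.000000); ×(4π/13) → (0.080587, 0.000000). Real part: 0.080587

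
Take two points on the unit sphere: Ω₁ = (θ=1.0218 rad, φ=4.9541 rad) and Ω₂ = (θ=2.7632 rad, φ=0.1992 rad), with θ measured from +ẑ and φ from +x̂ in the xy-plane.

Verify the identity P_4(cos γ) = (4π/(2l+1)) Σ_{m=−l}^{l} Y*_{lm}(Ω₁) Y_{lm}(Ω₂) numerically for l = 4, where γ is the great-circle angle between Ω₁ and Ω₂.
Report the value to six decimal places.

-0.242487

Summing Y*_{l m}(θ₁,φ₁)·Y_{l m}(θ₂,φ₂) over m ∈ [−4, 4]; prefactor 4π/(2·4+1) = 1.396263:
  m=-4: 0.13308 + 0.19288j × 0.00576 - 0.00589j = 0.00190 + 0.00033j  (running Σ = 0.00190 + 0.00033j)
  m=-3: -0.26891 + 0.30345j × -0.04848 + 0.03300j = 0.00302 - 0.02358j  (running Σ = 0.00493 - 0.02326j)
  m=-2: -0.19531 - 0.10253j × 0.21227 - 0.08935j = -0.05062 - 0.00431j  (running Σ = -0.04569 - 0.02757j)
  m=-1: -0.05514 + 0.22366j × -0.48470 + 0.09785j = 0.00484 - 0.11380j  (running Σ = -0.04085 - 0.14137j)
  m=0: -0.27228 + 0.00000j × 0.33776 + 0.00000j = -0.09197 + 0.00000j  (running Σ = -0.13282 - 0.14137j)
  m=1: 0.05514 + 0.22366j × 0.48470 + 0.09785j = 0.00484 + 0.11380j  (running Σ = -0.12798 - 0.02757j)
  m=2: -0.19531 + 0.10253j × 0.21227 + 0.08935j = -0.05062 + 0.00431j  (running Σ = -0.17860 - 0.02326j)
  m=3: 0.26891 + 0.30345j × 0.04848 + 0.03300j = 0.00302 + 0.02358j  (running Σ = -0.17557 + 0.00033j)
  m=4: 0.13308 - 0.19288j × 0.00576 + 0.00589j = 0.00190 - 0.00033j  (running Σ = -0.17367 + 0.00000j)
Accumulated sum -0.17367 + 0.00000j; after 4π/(2l+1) scaling, -0.24249 + 0.00000j ⇒ P_4 = -0.242487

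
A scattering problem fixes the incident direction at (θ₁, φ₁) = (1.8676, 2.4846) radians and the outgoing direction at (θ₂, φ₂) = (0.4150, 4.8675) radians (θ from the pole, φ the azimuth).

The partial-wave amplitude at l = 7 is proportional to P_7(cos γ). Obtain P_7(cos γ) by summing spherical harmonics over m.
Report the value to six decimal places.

Summing Y*_{l m}(θ₁,φ₁)·Y_{l m}(θ₂,φ₂) over m ∈ [−7, 7]; prefactor 4π/(2·7+1) = 0.837758:
  [-7]  conj(Y_{7,-7})(Ω₁) = 0.04139 - 0.36332j ; Y_{7,-7}(Ω₂) = -0.00077 - 0.00040j ; Δ = -0.00018 + 0.00026j
  [-6]  conj(Y_{7,-6})(Ω₁) = 0.29143 - 0.30028j ; Y_{7,-6}(Ω₂) = -0.00439 + 0.00590j ; Δ = 0.00049 + 0.00304j
  [-5]  conj(Y_{7,-5})(Ω₁) = 0.03252 - 0.00469j ; Y_{7,-5}(Ω₂) = 0.02706 + 0.02760j ; Δ = 0.00101 + 0.00077j
  [-4]  conj(Y_{7,-4})(Ω₁) = -0.29514 - 0.16650j ; Y_{7,-4}(Ω₂) = 0.11388 - 0.08138j ; Δ = -0.04716 + 0.00506j
  [-3]  conj(Y_{7,-3})(Ω₁) = -0.06027 - 0.14249j ; Y_{7,-3}(Ω₂) = -0.15623 - 0.31115j ; Δ = -0.03492 + 0.04101j
  [-2]  conj(Y_{7,-2})(Ω₁) = -0.07054 + 0.26863j ; Y_{7,-2}(Ω₂) = -0.51350 + 0.16462j ; Δ = -0.00800 - 0.14955j
  [-1]  conj(Y_{7,-1})(Ω₁) = -0.15449 + 0.11916j ; Y_{7,-1}(Ω₂) = 0.05117 + 0.32721j ; Δ = -0.04689 - 0.04445j
  [+0]  conj(Y_{7,0})(Ω₁) = 0.25678 + 0.00000j ; Y_{7,0}(Ω₂) = -0.32863 + 0.00000j ; Δ = -0.08439 + 0.00000j
  [+1]  conj(Y_{7,1})(Ω₁) = 0.15449 + 0.11916j ; Y_{7,1}(Ω₂) = -0.05117 + 0.32721j ; Δ = -0.04689 + 0.04445j
  [+2]  conj(Y_{7,2})(Ω₁) = -0.07054 - 0.26863j ; Y_{7,2}(Ω₂) = -0.51350 - 0.16462j ; Δ = -0.00800 + 0.14955j
  [+3]  conj(Y_{7,3})(Ω₁) = 0.06027 - 0.14249j ; Y_{7,3}(Ω₂) = 0.15623 - 0.31115j ; Δ = -0.03492 - 0.04101j
  [+4]  conj(Y_{7,4})(Ω₁) = -0.29514 + 0.16650j ; Y_{7,4}(Ω₂) = 0.11388 + 0.08138j ; Δ = -0.04716 - 0.00506j
  [+5]  conj(Y_{7,5})(Ω₁) = -0.03252 - 0.00469j ; Y_{7,5}(Ω₂) = -0.02706 + 0.02760j ; Δ = 0.00101 - 0.00077j
  [+6]  conj(Y_{7,6})(Ω₁) = 0.29143 + 0.30028j ; Y_{7,6}(Ω₂) = -0.00439 - 0.00590j ; Δ = 0.00049 - 0.00304j
  [+7]  conj(Y_{7,7})(Ω₁) = -0.04139 - 0.36332j ; Y_{7,7}(Ω₂) = 0.00077 - 0.00040j ; Δ = -0.00018 - 0.00026j
Accumulated sum -0.35568 + 0.00000j; after 4π/(2l+1) scaling, -0.29797 + 0.00000j ⇒ P_7 = -0.297972

-0.297972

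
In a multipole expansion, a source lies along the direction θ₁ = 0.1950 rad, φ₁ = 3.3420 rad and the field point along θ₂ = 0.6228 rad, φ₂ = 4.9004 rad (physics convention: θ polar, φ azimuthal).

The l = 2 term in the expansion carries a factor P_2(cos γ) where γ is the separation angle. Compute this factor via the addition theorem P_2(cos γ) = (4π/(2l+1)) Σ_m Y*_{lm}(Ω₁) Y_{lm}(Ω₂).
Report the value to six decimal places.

0.455818

Term-by-term m-sum for l=2 (normalisation 4π/5 = 2.513274):
  m=-2: Y*=0.01335 + 0.00566j  Y=-0.12225 + 0.04826j  product -0.00191 - 0.00005j
  m=-1: Y*=-0.14392 - 0.02923j  Y=0.06841 + 0.35958j  product 0.00067 - 0.05375j
  m=+0: Y*=0.59526 + 0.00000j  Y=0.30884 + 0.00000j  product 0.18384 + 0.00000j
  m=+1: Y*=0.14392 - 0.02923j  Y=-0.06841 + 0.35958j  product 0.00067 + 0.05375j
  m=+2: Y*=0.01335 - 0.00566j  Y=-0.12225 - 0.04826j  product -0.00191 + 0.00005j
Accumulated sum 0.18136 - 0.00000j; after 4π/(2l+1) scaling, 0.45582 - 0.00000j ⇒ P_2 = 0.455818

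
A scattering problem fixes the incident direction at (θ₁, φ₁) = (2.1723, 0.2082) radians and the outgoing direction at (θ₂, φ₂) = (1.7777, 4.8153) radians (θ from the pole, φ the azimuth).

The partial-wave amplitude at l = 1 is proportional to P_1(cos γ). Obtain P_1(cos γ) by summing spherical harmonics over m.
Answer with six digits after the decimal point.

Term-by-term m-sum for l=1 (normalisation 4π/3 = 4.188790):
  m=-1: 0.27870 + 0.05888j × 0.03474 + 0.33634j = -0.01012 + 0.09578j  (running Σ = -0.01012 + 0.09578j)
  m=0: -0.27649 + 0.00000j × -0.10037 + 0.00000j = 0.02775 + 0.00000j  (running Σ = 0.01763 + 0.09578j)
  m=1: -0.27870 + 0.05888j × -0.03474 + 0.33634j = -0.01012 - 0.09578j  (running Σ = 0.00751 + 0.00000j)
Accumulated sum 0.00751 + 0.00000j; after 4π/(2l+1) scaling, 0.03145 + 0.00000j ⇒ P_1 = 0.031449

0.031449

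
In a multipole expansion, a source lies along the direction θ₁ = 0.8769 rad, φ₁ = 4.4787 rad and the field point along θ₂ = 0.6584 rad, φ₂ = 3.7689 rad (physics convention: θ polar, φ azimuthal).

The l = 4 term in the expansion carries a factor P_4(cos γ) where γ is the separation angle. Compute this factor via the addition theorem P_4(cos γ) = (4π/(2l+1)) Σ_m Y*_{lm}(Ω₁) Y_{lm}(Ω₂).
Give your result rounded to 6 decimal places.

0.007063

Term-by-term m-sum for l=4 (normalisation 4π/9 = 1.396263):
  m=-4: 0.09181 - 0.12434j × -0.05003 - 0.03666j = -0.00915 + 0.00285j  (running Σ = -0.00915 + 0.00285j)
  m=-3: 0.23459 + 0.27791j × 0.06942 + 0.21589j = -0.04371 + 0.06994j  (running Σ = -0.05286 + 0.07279j)
  m=-2: -0.32883 + 0.16595j × 0.13160 - 0.40224j = 0.02348 + 0.15411j  (running Σ = -0.02938 + 0.22690j)
  m=-1: 0.00738 + 0.03099j × -0.25570 + 0.18538j = -0.00763 - 0.00656j  (running Σ = -0.03701 + 0.22034j)
  m=0: -0.36128 + 0.00000j × -0.21891 + 0.00000j = 0.07909 + 0.00000j  (running Σ = 0.04207 + 0.22034j)
  m=1: -0.00738 + 0.03099j × 0.25570 + 0.18538j = -0.00763 + 0.00656j  (running Σ = 0.03444 + 0.22690j)
  m=2: -0.32883 - 0.16595j × 0.13160 + 0.40224j = 0.02348 - 0.15411j  (running Σ = 0.05792 + 0.07279j)
  m=3: -0.23459 + 0.27791j × -0.06942 + 0.21589j = -0.04371 - 0.06994j  (running Σ = 0.01421 + 0.00285j)
  m=4: 0.09181 + 0.12434j × -0.05003 + 0.03666j = -0.00915 - 0.00285j  (running Σ = 0.00506 - 0.00000j)
Total Σ_m = 0.00506 - 0.00000j. Multiply by 1.396263: 0.00706 - 0.00000j. P_4(cos γ) = 0.007063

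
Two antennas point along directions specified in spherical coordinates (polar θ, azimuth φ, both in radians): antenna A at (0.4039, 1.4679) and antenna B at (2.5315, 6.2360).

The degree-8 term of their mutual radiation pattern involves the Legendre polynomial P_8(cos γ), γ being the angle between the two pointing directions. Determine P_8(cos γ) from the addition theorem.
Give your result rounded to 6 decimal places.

Term-by-term m-sum for l=8 (normalisation 4π/17 = 0.739198):
  term(m=-8) = +0.000002-0.000001i   from Y*(Ω₁)=+0.000199-0.000215i, Y(Ω₂)=+0.005564+0.002206i
  term(m=-7) = +0.000036+0.000087i   from Y*(Ω₁)=-0.001811-0.002063i, Y(Ω₂)=-0.032395-0.011107i
  term(m=-6) = -0.001850+0.000642i   from Y*(Ω₁)=-0.013213+0.009381i, Y(Ω₂)=+0.116036+0.033758i
  term(m=-5) = -0.005435-0.019002i   from Y*(Ω₁)=+0.033404+0.059096i, Y(Ω₂)=-0.283086-0.068055i
  term(m=-4) = +0.094077-0.021319i   from Y*(Ω₁)=+0.188515-0.082290i, Y(Ω₂)=+0.460636+0.087988i
  term(m=-3) = +0.030444+0.180453i   from Y*(Ω₁)=-0.131810-0.413348i, Y(Ω₂)=-0.417587-0.059510i
  term(m=-2) = +0.000828-0.000093i   from Y*(Ω₁)=-0.541906+0.113122i, Y(Ω₂)=-0.001498-0.000142i
  term(m=-1) = +0.004526+0.081162i   from Y*(Ω₁)=+0.020335+0.196923i, Y(Ω₂)=+0.410149+0.019367i
  term(m=+0) = +0.059807+0.000000i   from Y*(Ω₁)=-0.436667-0.000000i, Y(Ω₂)=-0.136961+0.000000i
  term(m=+1) = +0.004526-0.081162i   from Y*(Ω₁)=-0.020335+0.196923i, Y(Ω₂)=-0.410149+0.019367i
  term(m=+2) = +0.000828+0.000093i   from Y*(Ω₁)=-0.541906-0.113122i, Y(Ω₂)=-0.001498+0.000142i
  term(m=+3) = +0.030444-0.180453i   from Y*(Ω₁)=+0.131810-0.413348i, Y(Ω₂)=+0.417587-0.059510i
  term(m=+4) = +0.094077+0.021319i   from Y*(Ω₁)=+0.188515+0.082290i, Y(Ω₂)=+0.460636-0.087988i
  term(m=+5) = -0.005435+0.019002i   from Y*(Ω₁)=-0.033404+0.059096i, Y(Ω₂)=+0.283086-0.068055i
  term(m=+6) = -0.001850-0.000642i   from Y*(Ω₁)=-0.013213-0.009381i, Y(Ω₂)=+0.116036-0.033758i
  term(m=+7) = +0.000036-0.000087i   from Y*(Ω₁)=+0.001811-0.002063i, Y(Ω₂)=+0.032395-0.011107i
  term(m=+8) = +0.000002+0.000001i   from Y*(Ω₁)=+0.000199+0.000215i, Y(Ω₂)=+0.005564-0.002206i
Σ over m = +0.305062+0.000000i; ×(4π/17) → +0.225501+0.000000i. Real part: 0.225501

0.225501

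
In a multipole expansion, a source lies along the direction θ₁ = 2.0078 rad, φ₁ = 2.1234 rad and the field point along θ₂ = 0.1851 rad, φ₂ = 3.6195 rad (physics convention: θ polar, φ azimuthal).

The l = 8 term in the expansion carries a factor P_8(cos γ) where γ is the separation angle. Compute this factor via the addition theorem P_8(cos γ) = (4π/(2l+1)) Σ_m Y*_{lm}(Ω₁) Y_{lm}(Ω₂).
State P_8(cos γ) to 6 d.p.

-0.263730

Term-by-term m-sum for l=8 (normalisation 4π/17 = 0.739198):
  m=-8: Y*=-0.06727 - 0.22416j  Y=-0.00000 + 0.00000j  product 0.00000 + 0.00000j
  m=-7: Y*=0.29052 - 0.32684j  Y=0.00001 - 0.00000j  product 0.00000 - 0.00001j
  m=-6: Y*=0.34591 + 0.06081j  Y=-0.00019 - 0.00005j  product -0.00006 - 0.00003j
  m=-5: Y*=-0.02432 - 0.06114j  Y=0.00142 + 0.00132j  product 0.00005 - 0.00012j
  m=-4: Y*=0.21385 - 0.28745j  Y=-0.00474 - 0.01337j  product -0.00486 - 0.00150j
  m=-3: Y*=0.11116 + 0.00970j  Y=-0.01045 + 0.07573j  product -0.00190 + 0.00832j
  m=-2: Y*=-0.13608 - 0.27084j  Y=0.16616 - 0.23524j  product -0.08632 - 0.01299j
  m=-1: Y*=0.09240 - 0.14984j  Y=-0.58707 + 0.30407j  product -0.00869 + 0.11606j
  m=+0: Y*=-0.27948 + 0.00000j  Y=0.54827 + 0.00000j  product -0.15323 + 0.00000j
  m=+1: Y*=-0.09240 - 0.14984j  Y=0.58707 + 0.30407j  product -0.00869 - 0.11606j
  m=+2: Y*=-0.13608 + 0.27084j  Y=0.16616 + 0.23524j  product -0.08632 + 0.01299j
  m=+3: Y*=-0.11116 + 0.00970j  Y=0.01045 + 0.07573j  product -0.00190 - 0.00832j
  m=+4: Y*=0.21385 + 0.28745j  Y=-0.00474 + 0.01337j  product -0.00486 + 0.00150j
  m=+5: Y*=0.02432 - 0.06114j  Y=-0.00142 + 0.00132j  product 0.00005 + 0.00012j
  m=+6: Y*=0.34591 - 0.06081j  Y=-0.00019 + 0.00005j  product -0.00006 + 0.00003j
  m=+7: Y*=-0.29052 - 0.32684j  Y=-0.00001 - 0.00000j  product 0.00000 + 0.00001j
  m=+8: Y*=-0.06727 + 0.22416j  Y=-0.00000 - 0.00000j  product 0.00000 - 0.00000j
Σ over m = -0.35678 - 0.00000j; ×(4π/17) → -0.26373 - 0.00000j. Real part: -0.263730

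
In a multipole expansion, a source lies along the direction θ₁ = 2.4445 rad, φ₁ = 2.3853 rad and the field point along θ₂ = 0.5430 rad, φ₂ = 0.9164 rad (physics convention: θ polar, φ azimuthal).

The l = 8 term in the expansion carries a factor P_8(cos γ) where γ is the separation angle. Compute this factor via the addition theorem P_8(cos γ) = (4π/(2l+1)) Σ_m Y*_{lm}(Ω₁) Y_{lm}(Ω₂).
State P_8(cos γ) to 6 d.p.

Expand P_8 via completeness: Σ_{m} conj(Y_{8,m}) at Ω₁ times Y_{8,m} at Ω₂ —
  m=-8: Y*=0.01447 + 0.00343j  Y=0.00131 - 0.00227j  product 0.00003 - 0.00003j
  m=-7: Y*=0.03904 + 0.05937j  Y=0.01721 - 0.00228j  product 0.00081 + 0.00093j
  m=-6: Y*=-0.03580 + 0.20289j  Y=0.05066 + 0.05060j  product -0.01208 + 0.00847j
  m=-5: Y*=-0.31730 + 0.23618j  Y=-0.02666 + 0.20327j  product -0.03955 - 0.07079j
  m=-4: Y*=-0.46675 - 0.05459j  Y=-0.35215 + 0.20351j  product 0.17548 - 0.07576j
  m=-3: Y*=-0.13588 - 0.16195j  Y=-0.46678 - 0.19318j  product 0.03214 + 0.10184j
  m=-2: Y*=-0.01522 + 0.26116j  Y=-0.05968 - 0.22254j  product 0.05903 - 0.01220j
  m=-1: Y*=-0.25796 + 0.24336j  Y=-0.18748 + 0.24437j  product -0.01111 - 0.10866j
  m=+0: Y*=0.15812 + 0.00000j  Y=-0.34747 + 0.00000j  product -0.05494 + 0.00000j
  m=+1: Y*=0.25796 + 0.24336j  Y=0.18748 + 0.24437j  product -0.01111 + 0.10866j
  m=+2: Y*=-0.01522 - 0.26116j  Y=-0.05968 + 0.22254j  product 0.05903 + 0.01220j
  m=+3: Y*=0.13588 - 0.16195j  Y=0.46678 - 0.19318j  product 0.03214 - 0.10184j
  m=+4: Y*=-0.46675 + 0.05459j  Y=-0.35215 - 0.20351j  product 0.17548 + 0.07576j
  m=+5: Y*=0.31730 + 0.23618j  Y=0.02666 + 0.20327j  product -0.03955 + 0.07079j
  m=+6: Y*=-0.03580 - 0.20289j  Y=0.05066 - 0.05060j  product -0.01208 - 0.00847j
  m=+7: Y*=-0.03904 + 0.05937j  Y=-0.01721 - 0.00228j  product 0.00081 - 0.00093j
  m=+8: Y*=0.01447 - 0.00343j  Y=0.00131 + 0.00227j  product 0.00003 + 0.00003j
Σ over m = 0.35453 - 0.00000j; ×(4π/17) → 0.26207 - 0.00000j. Real part: 0.262066

0.262066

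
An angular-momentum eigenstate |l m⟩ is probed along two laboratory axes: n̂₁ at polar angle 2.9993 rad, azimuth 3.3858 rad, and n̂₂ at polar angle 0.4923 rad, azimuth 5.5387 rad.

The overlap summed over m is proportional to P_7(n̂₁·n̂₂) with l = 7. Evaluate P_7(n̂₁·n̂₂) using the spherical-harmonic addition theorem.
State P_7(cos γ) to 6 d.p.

Summing Y*_{l m}(θ₁,φ₁)·Y_{l m}(θ₂,φ₂) over m ∈ [−7, 7]; prefactor 4π/(2·7+1) = 0.837758:
  m=-7: +0.000000-0.000001i × +0.001261-0.002314i = -0.000000-0.000000i  (running Σ = -0.000000-0.000000i)
  m=-6: -0.000002-0.000015i × -0.004468-0.017832i = -0.000000+0.000000i  (running Σ = -0.000000+0.000000i)
  m=-5: -0.000085-0.000232i × -0.065818-0.043201i = -0.000004+0.000019i  (running Σ = -0.000005+0.000019i)
  m=-4: -0.001601-0.002371i × -0.225965+0.037313i = +0.000450+0.000476i  (running Σ = +0.000446+0.000495i)
  m=-3: -0.017741-0.015961i × -0.273020+0.349858i = +0.010428-0.001849i  (running Σ = +0.010873-0.001354i)
  m=-2: -0.122450-0.065064i × +0.039824+0.485608i = +0.026719-0.062054i  (running Σ = +0.037593-0.063408i)
  m=-1: -0.488945-0.121836i × +0.049616+0.045714i = -0.018690-0.028397i  (running Σ = +0.018903-0.091805i)
  m=0: -0.803883-0.000000i × -0.444841+0.000000i = +0.357600+0.000000i  (running Σ = +0.376503-0.091805i)
  m=1: +0.488945-0.121836i × -0.049616+0.045714i = -0.018690+0.028397i  (running Σ = +0.357813-0.063408i)
  m=2: -0.122450+0.065064i × +0.039824-0.485608i = +0.026719+0.062054i  (running Σ = +0.384532-0.001354i)
  m=3: +0.017741-0.015961i × +0.273020+0.349858i = +0.010428+0.001849i  (running Σ = +0.394960+0.000495i)
  m=4: -0.001601+0.002371i × -0.225965-0.037313i = +0.000450-0.000476i  (running Σ = +0.395410+0.000019i)
  m=5: +0.000085-0.000232i × +0.065818-0.043201i = -0.000004-0.000019i  (running Σ = +0.395406+0.000000i)
  m=6: -0.000002+0.000015i × -0.004468+0.017832i = -0.000000-0.000000i  (running Σ = +0.395405-0.000000i)
  m=7: -0.000000-0.000001i × -0.001261-0.002314i = -0.000000+0.000000i  (running Σ = +0.395405+0.000000i)
Σ over m = +0.395405+0.000000i; ×(4π/15) → +0.331254+0.000000i. Real part: 0.331254

0.331254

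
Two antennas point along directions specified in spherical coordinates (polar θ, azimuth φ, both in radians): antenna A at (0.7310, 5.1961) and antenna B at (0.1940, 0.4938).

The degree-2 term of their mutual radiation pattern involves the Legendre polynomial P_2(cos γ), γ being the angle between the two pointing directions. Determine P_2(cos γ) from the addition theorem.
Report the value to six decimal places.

0.297692

Expand P_2 via completeness: Σ_{m} conj(Y_{2,m}) at Ω₁ times Y_{2,m} at Ω₂ —
  [-2]  conj(Y_{2,-2})(Ω₁) = (-0.097691, -0.141766) ; Y_{2,-2}(Ω₂) = (0.007906, -0.011983) ; Δ = (-0.002471, 0.000050)
  [-1]  conj(Y_{2,-1})(Ω₁) = (0.178581, -0.339937) ; Y_{2,-1}(Ω₂) = (0.128684, -0.069268) ; Δ = (-0.000566, -0.056114)
  [+0]  conj(Y_{2,0})(Ω₁) = (0.209064, -0.000000) ; Y_{2,0}(Ω₂) = (0.595617, 0.000000) ; Δ = (0.124522, 0.000000)
  [+1]  conj(Y_{2,1})(Ω₁) = (-0.178581, -0.339937) ; Y_{2,1}(Ω₂) = (-0.128684, -0.069268) ; Δ = (-0.000566, 0.056114)
  [+2]  conj(Y_{2,2})(Ω₁) = (-0.097691, 0.141766) ; Y_{2,2}(Ω₂) = (0.007906, 0.011983) ; Δ = (-0.002471, -0.000050)
Accumulated sum (0.118448, -0.000000); after 4π/(2l+1) scaling, (0.297692, -0.000000) ⇒ P_2 = 0.297692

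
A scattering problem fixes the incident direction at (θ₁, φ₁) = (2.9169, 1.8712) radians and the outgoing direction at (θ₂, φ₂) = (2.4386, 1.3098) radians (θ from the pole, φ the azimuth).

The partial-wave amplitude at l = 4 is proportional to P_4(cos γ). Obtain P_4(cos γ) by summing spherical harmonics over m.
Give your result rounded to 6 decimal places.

0.021704

Term-by-term m-sum for l=4 (normalisation 4π/9 = 1.396263):
  m=-4: 0.00039 + 0.00102j × 0.03887 + 0.06683j = -0.00005 + 0.00007j  (running Σ = -0.00005 + 0.00007j)
  m=-3: -0.01058 + 0.00838j × 0.18202 - 0.18290j = -0.00039 + 0.00346j  (running Σ = -0.00045 + 0.00353j)
  m=-2: -0.07743 - 0.05307j × -0.37260 - 0.21432j = 0.01748 + 0.03637j  (running Σ = 0.01703 + 0.03989j)
  m=-1: 0.11106 - 0.35851j × -0.06468 + 0.24217j = 0.07964 + 0.05008j  (running Σ = 0.09667 + 0.08998j)
  m=0: 0.64535 + 0.00000j × -0.27550 + 0.00000j = -0.17779 + 0.00000j  (running Σ = -0.08112 + 0.08998j)
  m=1: -0.11106 - 0.35851j × 0.06468 + 0.24217j = 0.07964 - 0.05008j  (running Σ = -0.00149 + 0.03989j)
  m=2: -0.07743 + 0.05307j × -0.37260 + 0.21432j = 0.01748 - 0.03637j  (running Σ = 0.01599 + 0.00353j)
  m=3: 0.01058 + 0.00838j × -0.18202 - 0.18290j = -0.00039 - 0.00346j  (running Σ = 0.01560 + 0.00007j)
  m=4: 0.00039 - 0.00102j × 0.03887 - 0.06683j = -0.00005 - 0.00007j  (running Σ = 0.01554 + 0.00000j)
Accumulated sum 0.01554 + 0.00000j; after 4π/(2l+1) scaling, 0.02170 + 0.00000j ⇒ P_4 = 0.021704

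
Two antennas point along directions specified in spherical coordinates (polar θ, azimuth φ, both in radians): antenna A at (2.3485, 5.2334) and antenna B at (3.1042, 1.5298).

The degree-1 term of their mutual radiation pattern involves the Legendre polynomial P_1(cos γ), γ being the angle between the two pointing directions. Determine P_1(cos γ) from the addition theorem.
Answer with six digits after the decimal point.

Term-by-term m-sum for l=1 (normalisation 4π/3 = 4.188790):
  term(m=-1) = (-0.002691, -0.001694)   from Y*(Ω₁)=(0.122535, -0.213511), Y(Ω₂)=(0.000529, -0.012905)
  term(m=+0) = (0.167388, 0.000000)   from Y*(Ω₁)=(-0.342826, -0.000000), Y(Ω₂)=(-0.488261, 0.000000)
  term(m=+1) = (-0.002691, 0.001694)   from Y*(Ω₁)=(-0.122535, -0.213511), Y(Ω₂)=(-0.000529, -0.012905)
Accumulated sum (0.162007, 0.000000); after 4π/(2l+1) scaling, (0.678615, 0.000000) ⇒ P_1 = 0.678615

0.678615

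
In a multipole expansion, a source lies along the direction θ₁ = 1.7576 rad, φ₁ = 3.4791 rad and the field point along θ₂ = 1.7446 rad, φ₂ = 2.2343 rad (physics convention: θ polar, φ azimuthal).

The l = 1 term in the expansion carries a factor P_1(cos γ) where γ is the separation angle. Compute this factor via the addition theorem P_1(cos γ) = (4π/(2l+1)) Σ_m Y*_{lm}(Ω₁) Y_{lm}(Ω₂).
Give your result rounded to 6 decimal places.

Addition theorem: P_1(cos γ) = (4π/3) Σ_m Y*_{lm}(Ω₁) Y_{lm}(Ω₂), m = −1…1:
  term(m=-1) = 0.03700 + 0.10944j   from Y*(Ω₁)=-0.32033 - 0.11242j, Y(Ω₂)=-0.20958 - 0.26809j
  term(m=+0) = 0.00767 + 0.00000j   from Y*(Ω₁)=-0.09074 + 0.00000j, Y(Ω₂)=-0.08449 + 0.00000j
  term(m=+1) = 0.03700 - 0.10944j   from Y*(Ω₁)=0.32033 - 0.11242j, Y(Ω₂)=0.20958 - 0.26809j
Accumulated sum 0.08166 + 0.00000j; after 4π/(2l+1) scaling, 0.34206 + 0.00000j ⇒ P_1 = 0.342057

0.342057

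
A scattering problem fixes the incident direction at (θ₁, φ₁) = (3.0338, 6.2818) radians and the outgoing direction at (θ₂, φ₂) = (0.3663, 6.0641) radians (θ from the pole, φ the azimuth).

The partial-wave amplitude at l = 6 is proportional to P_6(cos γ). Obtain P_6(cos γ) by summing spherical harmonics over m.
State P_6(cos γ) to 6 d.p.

Expand P_6 via completeness: Σ_{m} conj(Y_{6,m}) at Ω₁ times Y_{6,m} at Ω₂ —
  m=-6: Y*=0.00000 - 0.00000j  Y=0.00026 + 0.00099j  product 0.00000 + 0.00000j
  m=-5: Y*=-0.00002 + 0.00000j  Y=0.00421 + 0.00819j  product -0.00000 - 0.00000j
  m=-4: Y*=0.00047 - 0.00000j  Y=0.03227 + 0.03875j  product 0.00002 + 0.00002j
  m=-3: Y*=-0.00635 + 0.00003j  Y=0.14576 + 0.11248j  product -0.00093 - 0.00071j
  m=-2: Y*=0.05824 - 0.00016j  Y=0.39292 + 0.18410j  product 0.02291 + 0.01066j
  m=-1: Y*=-0.33435 + 0.00046j  Y=0.52780 + 0.11752j  product -0.17652 - 0.03905j
  m=+0: Y*=0.89669 + 0.00000j  Y=0.01154 + 0.00000j  product 0.01035 + 0.00000j
  m=+1: Y*=0.33435 + 0.00046j  Y=-0.52780 + 0.11752j  product -0.17652 + 0.03905j
  m=+2: Y*=0.05824 + 0.00016j  Y=0.39292 - 0.18410j  product 0.02291 - 0.01066j
  m=+3: Y*=0.00635 + 0.00003j  Y=-0.14576 + 0.11248j  product -0.00093 + 0.00071j
  m=+4: Y*=0.00047 + 0.00000j  Y=0.03227 - 0.03875j  product 0.00002 - 0.00002j
  m=+5: Y*=0.00002 + 0.00000j  Y=-0.00421 + 0.00819j  product -0.00000 + 0.00000j
  m=+6: Y*=0.00000 + 0.00000j  Y=0.00026 - 0.00099j  product 0.00000 - 0.00000j
Total Σ_m = -0.29870 + 0.00000j. Multiply by 0.966644: -0.28874 + 0.00000j. P_6(cos γ) = -0.288738

-0.288738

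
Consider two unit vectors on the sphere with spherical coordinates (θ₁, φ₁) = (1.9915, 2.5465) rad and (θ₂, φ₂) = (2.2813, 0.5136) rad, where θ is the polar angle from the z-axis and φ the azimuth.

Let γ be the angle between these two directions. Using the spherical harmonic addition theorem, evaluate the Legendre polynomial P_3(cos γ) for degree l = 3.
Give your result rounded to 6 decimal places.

0.062993

Summing Y*_{l m}(θ₁,φ₁)·Y_{l m}(θ₂,φ₂) over m ∈ [−3, 3]; prefactor 4π/(2·3+1) = 1.795196:
  [-3]  conj(Y_{3,-3})(Ω₁) = 0.06754 + 0.31005j ; Y_{3,-3}(Ω₂) = 0.00545 - 0.18165j ; Δ = 0.05669 - 0.01058j
  [-2]  conj(Y_{3,-2})(Ω₁) = -0.12919 + 0.32288j ; Y_{3,-2}(Ω₂) = -0.19810 + 0.32780j ; Δ = -0.08025 - 0.10631j
  [-1]  conj(Y_{3,-1})(Ω₁) = 0.04056 - 0.02746j ; Y_{3,-1}(Ω₂) = 0.24046 - 0.13564j ; Δ = 0.00603 - 0.01210j
  [+0]  conj(Y_{3,0})(Ω₁) = 0.33012 + 0.00000j ; Y_{3,0}(Ω₂) = 0.21250 + 0.00000j ; Δ = 0.07015 + 0.00000j
  [+1]  conj(Y_{3,1})(Ω₁) = -0.04056 - 0.02746j ; Y_{3,1}(Ω₂) = -0.24046 - 0.13564j ; Δ = 0.00603 + 0.01210j
  [+2]  conj(Y_{3,2})(Ω₁) = -0.12919 - 0.32288j ; Y_{3,2}(Ω₂) = -0.19810 - 0.32780j ; Δ = -0.08025 + 0.10631j
  [+3]  conj(Y_{3,3})(Ω₁) = -0.06754 + 0.31005j ; Y_{3,3}(Ω₂) = -0.00545 - 0.18165j ; Δ = 0.05669 + 0.01058j
Accumulated sum 0.03509 + 0.00000j; after 4π/(2l+1) scaling, 0.06299 + 0.00000j ⇒ P_3 = 0.062993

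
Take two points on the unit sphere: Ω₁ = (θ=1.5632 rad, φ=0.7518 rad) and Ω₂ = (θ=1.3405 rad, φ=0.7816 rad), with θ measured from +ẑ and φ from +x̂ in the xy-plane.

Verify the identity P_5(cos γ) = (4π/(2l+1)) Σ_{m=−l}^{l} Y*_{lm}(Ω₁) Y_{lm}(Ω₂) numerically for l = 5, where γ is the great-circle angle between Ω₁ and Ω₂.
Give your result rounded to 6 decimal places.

Expand P_5 via completeness: Σ_{m} conj(Y_{5,m}) at Ω₁ times Y_{5,m} at Ω₂ —
  m=-5: (-0.378391, -0.268658) × (-0.292496, 0.281592) = (0.186330, -0.027970)  (running Σ = (0.186330, -0.027970))
  m=-4: (-0.011047, 0.001494) × (-0.300991, -0.004573) = (0.003332, -0.000399)  (running Σ = (0.189662, -0.028369))
  m=-3: (0.218631, -0.267830) × (0.118512, 0.121244) = (0.058383, -0.005233)  (running Σ = (0.248045, -0.033603))
  m=-2: (-0.000864, -0.012842) × (-0.002350, 0.309371) = (0.003975, -0.000237)  (running Σ = (0.252020, -0.033840))
  m=-1: (0.233757, 0.218555) × (0.072494, -0.071946) = (0.032670, -0.000974)  (running Σ = (0.284690, -0.034814))
  m=0: (0.013322, -0.000000) × (0.307633, 0.000000) = (0.004098, 0.000000)  (running Σ = (0.288788, -0.034814))
  m=1: (-0.233757, 0.218555) × (-0.072494, -0.071946) = (0.032670, 0.000974)  (running Σ = (0.321458, -0.033840))
  m=2: (-0.000864, 0.012842) × (-0.002350, -0.309371) = (0.003975, 0.000237)  (running Σ = (0.325433, -0.033603))
  m=3: (-0.218631, -0.267830) × (-0.118512, 0.121244) = (0.058383, 0.005233)  (running Σ = (0.383816, -0.028369))
  m=4: (-0.011047, -0.001494) × (-0.300991, 0.004573) = (0.003332, 0.000399)  (running Σ = (0.387148, -0.027970))
  m=5: (0.378391, -0.268658) × (0.292496, 0.281592) = (0.186330, 0.027970)  (running Σ = (0.573478, -0.000000))
Accumulated sum (0.573478, -0.000000); after 4π/(2l+1) scaling, (0.655140, -0.000000) ⇒ P_5 = 0.655140

0.655140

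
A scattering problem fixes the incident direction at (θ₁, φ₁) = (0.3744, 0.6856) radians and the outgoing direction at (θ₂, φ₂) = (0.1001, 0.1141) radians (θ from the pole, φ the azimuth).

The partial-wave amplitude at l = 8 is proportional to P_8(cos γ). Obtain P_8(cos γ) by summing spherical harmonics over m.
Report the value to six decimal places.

Term-by-term m-sum for l=8 (normalisation 4π/17 = 0.739198):
  term(m=-8) = (-0.000000, -0.000000)   from Y*(Ω₁)=(0.000115, -0.000118), Y(Ω₂)=(0.000000, -0.000000)
  term(m=-7) = (-0.000000, -0.000000)   from Y*(Ω₁)=(0.000146, -0.001673), Y(Ω₂)=(0.000000, -0.000000)
  term(m=-6) = (-0.000000, -0.000000)   from Y*(Ω₁)=(-0.006088, -0.008922), Y(Ω₂)=(0.000004, -0.000003)
  term(m=-5) = (-0.000005, 0.000001)   from Y*(Ω₁)=(-0.047465, -0.013979), Y(Ω₂)=(0.000080, -0.000052)
  term(m=-4) = (-0.000142, 0.000164)   from Y*(Ω₁)=(-0.151953, 0.064100), Y(Ω₂)=(0.001180, -0.000579)
  term(m=-3) = (-0.000745, 0.005150)   from Y*(Ω₁)=(-0.180960, 0.342556), Y(Ω₂)=(0.012651, -0.004508)
  term(m=-2) = (0.023096, 0.050653)   from Y*(Ω₁)=(0.113201, 0.559597), Y(Ω₂)=(0.094979, -0.022058)
  term(m=-1) = (0.120840, 0.077710)   from Y*(Ω₁)=(0.246518, 0.201643), Y(Ω₂)=(0.448175, -0.051360)
  term(m=+0) = (-0.357965, -0.000000)   from Y*(Ω₁)=(-0.371904, -0.000000), Y(Ω₂)=(0.962517, 0.000000)
  term(m=+1) = (0.120840, -0.077710)   from Y*(Ω₁)=(-0.246518, 0.201643), Y(Ω₂)=(-0.448175, -0.051360)
  term(m=+2) = (0.023096, -0.050653)   from Y*(Ω₁)=(0.113201, -0.559597), Y(Ω₂)=(0.094979, 0.022058)
  term(m=+3) = (-0.000745, -0.005150)   from Y*(Ω₁)=(0.180960, 0.342556), Y(Ω₂)=(-0.012651, -0.004508)
  term(m=+4) = (-0.000142, -0.000164)   from Y*(Ω₁)=(-0.151953, -0.064100), Y(Ω₂)=(0.001180, 0.000579)
  term(m=+5) = (-0.000005, -0.000001)   from Y*(Ω₁)=(0.047465, -0.013979), Y(Ω₂)=(-0.000080, -0.000052)
  term(m=+6) = (-0.000000, 0.000000)   from Y*(Ω₁)=(-0.006088, 0.008922), Y(Ω₂)=(0.000004, 0.000003)
  term(m=+7) = (-0.000000, 0.000000)   from Y*(Ω₁)=(-0.000146, -0.001673), Y(Ω₂)=(-0.000000, -0.000000)
  term(m=+8) = (-0.000000, 0.000000)   from Y*(Ω₁)=(0.000115, 0.000118), Y(Ω₂)=(0.000000, 0.000000)
Σ over m = (-0.071878, -0.000000); ×(4π/17) → (-0.053132, -0.000000). Real part: -0.053132

-0.053132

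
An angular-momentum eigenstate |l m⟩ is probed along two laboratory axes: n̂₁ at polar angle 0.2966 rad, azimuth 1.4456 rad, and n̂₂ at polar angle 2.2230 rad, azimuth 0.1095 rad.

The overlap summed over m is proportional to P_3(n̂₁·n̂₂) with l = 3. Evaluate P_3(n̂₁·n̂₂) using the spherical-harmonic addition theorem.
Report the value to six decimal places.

Expand P_3 via completeness: Σ_{m} conj(Y_{3,m}) at Ω₁ times Y_{3,m} at Ω₂ —
  term(m=-3) = -0.001412-0.001663i   from Y*(Ω₁)=-0.003821-0.009690i, Y(Ω₂)=+0.198240-0.067570i
  term(m=-2) = +0.029172-0.014796i   from Y*(Ω₁)=-0.080885+0.020687i, Y(Ω₂)=-0.382428+0.085117i
  term(m=-1) = +0.016970+0.070974i   from Y*(Ω₁)=+0.042141+0.334839i, Y(Ω₂)=+0.214938-0.023630i
  term(m=+0) = +0.147244+0.000000i   from Y*(Ω₁)=+0.561336-0.000000i, Y(Ω₂)=+0.262310+0.000000i
  term(m=+1) = +0.016970-0.070974i   from Y*(Ω₁)=-0.042141+0.334839i, Y(Ω₂)=-0.214938-0.023630i
  term(m=+2) = +0.029172+0.014796i   from Y*(Ω₁)=-0.080885-0.020687i, Y(Ω₂)=-0.382428-0.085117i
  term(m=+3) = -0.001412+0.001663i   from Y*(Ω₁)=+0.003821-0.009690i, Y(Ω₂)=-0.198240-0.067570i
Accumulated sum +0.236703+0.000000i; after 4π/(2l+1) scaling, +0.424928+0.000000i ⇒ P_3 = 0.424928

0.424928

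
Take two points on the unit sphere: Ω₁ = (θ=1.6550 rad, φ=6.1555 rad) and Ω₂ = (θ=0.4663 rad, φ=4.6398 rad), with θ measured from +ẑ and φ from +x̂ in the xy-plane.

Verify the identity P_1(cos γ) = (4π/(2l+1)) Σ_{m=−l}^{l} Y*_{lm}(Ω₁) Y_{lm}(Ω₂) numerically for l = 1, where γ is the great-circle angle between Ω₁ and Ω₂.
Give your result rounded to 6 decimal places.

-0.050455

Term-by-term m-sum for l=1 (normalisation 4π/3 = 4.188790):
  m=-1: 0.34147 - 0.04384j × -0.01127 + 0.15492j = 0.00294 + 0.05339j  (running Σ = 0.00294 + 0.05339j)
  m=0: -0.04109 + 0.00000j × 0.43644 + 0.00000j = -0.01793 + 0.00000j  (running Σ = -0.01499 + 0.05339j)
  m=1: -0.34147 - 0.04384j × 0.01127 + 0.15492j = 0.00294 - 0.05339j  (running Σ = -0.01205 + 0.00000j)
Accumulated sum -0.01205 + 0.00000j; after 4π/(2l+1) scaling, -0.05045 + 0.00000j ⇒ P_1 = -0.050455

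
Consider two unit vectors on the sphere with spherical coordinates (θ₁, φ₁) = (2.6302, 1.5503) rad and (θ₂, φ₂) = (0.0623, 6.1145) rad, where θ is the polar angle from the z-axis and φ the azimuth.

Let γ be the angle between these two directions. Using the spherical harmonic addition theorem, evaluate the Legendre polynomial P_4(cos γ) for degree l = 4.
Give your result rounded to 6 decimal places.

0.067784

Summing Y*_{l m}(θ₁,φ₁)·Y_{l m}(θ₂,φ₂) over m ∈ [−4, 4]; prefactor 4π/(2·4+1) = 1.396263:
  m=-4: 0.02530 - 0.00208j × 0.00001 + 0.00000j = 0.00000 + 0.00000j  (running Σ = 0.00000 + 0.00000j)
  m=-3: 0.00786 + 0.12770j × 0.00026 + 0.00015j = -0.00002 + 0.00003j  (running Σ = -0.00002 + 0.00003j)
  m=-2: -0.34610 + 0.01420j × 0.00731 + 0.00256j = -0.00257 - 0.00078j  (running Σ = -0.00258 - 0.00075j)
  m=-1: -0.00961 - 0.46902j × 0.11513 + 0.01961j = 0.00809 - 0.05419j  (running Σ = 0.00551 - 0.05494j)
  m=0: 0.04522 + 0.00000j × 0.82994 + 0.00000j = 0.03753 + 0.00000j  (running Σ = 0.04304 - 0.05494j)
  m=1: 0.00961 - 0.46902j × -0.11513 + 0.01961j = 0.00809 + 0.05419j  (running Σ = 0.05113 - 0.00075j)
  m=2: -0.34610 - 0.01420j × 0.00731 - 0.00256j = -0.00257 + 0.00078j  (running Σ = 0.04856 + 0.00003j)
  m=3: -0.00786 + 0.12770j × -0.00026 + 0.00015j = -0.00002 - 0.00003j  (running Σ = 0.04855 + 0.00000j)
  m=4: 0.02530 + 0.00208j × 0.00001 - 0.00000j = 0.00000 - 0.00000j  (running Σ = 0.04855 - 0.00000j)
Total Σ_m = 0.04855 - 0.00000j. Multiply by 1.396263: 0.06778 - 0.00000j. P_4(cos γ) = 0.067784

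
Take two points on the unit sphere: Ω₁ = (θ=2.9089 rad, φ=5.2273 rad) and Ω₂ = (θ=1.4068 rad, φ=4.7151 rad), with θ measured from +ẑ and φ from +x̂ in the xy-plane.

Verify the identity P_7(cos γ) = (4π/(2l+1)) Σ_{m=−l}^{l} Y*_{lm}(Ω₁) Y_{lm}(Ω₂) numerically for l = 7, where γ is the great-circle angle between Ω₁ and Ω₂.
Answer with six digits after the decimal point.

-0.085085

Summing Y*_{l m}(θ₁,φ₁)·Y_{l m}(θ₂,φ₂) over m ∈ [−7, 7]; prefactor 4π/(2·7+1) = 0.837758:
  m=-7: (0.000008, -0.000016) × (-0.008633, -0.454842) = (-0.000007, -0.000003)  (running Σ = (-0.000007, -0.000003))
  m=-6: (-0.000273, 0.000014) × (-0.281642, 0.004582) = (0.000077, -0.000005)  (running Σ = (0.000070, -0.000009))
  m=-5: (0.001453, 0.002282) × (-0.003038, -0.224104) = (0.000507, -0.000333)  (running Σ = (0.000577, -0.000341))
  m=-4: (0.008827, -0.016594) × (-0.301178, 0.003266) = (-0.002604, 0.005027)  (running Σ = (-0.002027, 0.004685))
  m=-3: (-0.093175, 0.002429) × (-0.001160, -0.142611) = (0.000454, 0.013285)  (running Σ = (-0.001573, 0.017970))
  m=-2: (0.162780, 0.270959) × (-0.302568, 0.001641) = (-0.049697, -0.081717)  (running Σ = (-0.051269, -0.063746))
  m=-1: (0.313375, -0.553839) × (-0.000298, -0.109976) = (-0.061003, -0.034299)  (running Σ = (-0.112272, -0.098045))
  m=0: (-0.407247, -0.000000) × (-0.301984, 0.000000) = (0.122982, 0.000000)  (running Σ = (0.010710, -0.098045))
  m=1: (-0.313375, -0.553839) × (0.000298, -0.109976) = (-0.061003, 0.034299)  (running Σ = (-0.050293, -0.063746))
  m=2: (0.162780, -0.270959) × (-0.302568, -0.001641) = (-0.049697, 0.081717)  (running Σ = (-0.099989, 0.017970))
  m=3: (0.093175, 0.002429) × (0.001160, -0.142611) = (0.000454, -0.013285)  (running Σ = (-0.099535, 0.004685))
  m=4: (0.008827, 0.016594) × (-0.301178, -0.003266) = (-0.002604, -0.005027)  (running Σ = (-0.102139, -0.000341))
  m=5: (-0.001453, 0.002282) × (0.003038, -0.224104) = (0.000507, 0.000333)  (running Σ = (-0.101632, -0.000009))
  m=6: (-0.000273, -0.000014) × (-0.281642, -0.004582) = (0.000077, 0.000005)  (running Σ = (-0.101555, -0.000003))
  m=7: (-0.000008, -0.000016) × (0.008633, -0.454842) = (-0.000007, 0.000003)  (running Σ = (-0.101562, 0.000000))
Σ over m = (-0.101562, 0.000000); ×(4π/15) → (-0.085085, 0.000000). Real part: -0.085085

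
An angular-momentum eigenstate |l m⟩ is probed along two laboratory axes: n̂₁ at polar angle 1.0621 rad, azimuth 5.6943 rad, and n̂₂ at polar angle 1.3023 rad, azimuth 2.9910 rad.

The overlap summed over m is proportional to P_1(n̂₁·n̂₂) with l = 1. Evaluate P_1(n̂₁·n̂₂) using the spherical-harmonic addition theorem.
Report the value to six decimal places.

-0.633289

Term-by-term m-sum for l=1 (normalisation 4π/3 = 4.188790):
  m=-1: Y*=(0.250921, -0.167601)  Y=(-0.329345, -0.049975)  product (-0.091016, 0.042659)
  m=+0: Y*=(0.237969, -0.000000)  Y=(0.129617, 0.000000)  product (0.030845, 0.000000)
  m=+1: Y*=(-0.250921, -0.167601)  Y=(0.329345, -0.049975)  product (-0.091016, -0.042659)
Σ over m = (-0.151187, 0.000000); ×(4π/3) → (-0.633289, 0.000000). Real part: -0.633289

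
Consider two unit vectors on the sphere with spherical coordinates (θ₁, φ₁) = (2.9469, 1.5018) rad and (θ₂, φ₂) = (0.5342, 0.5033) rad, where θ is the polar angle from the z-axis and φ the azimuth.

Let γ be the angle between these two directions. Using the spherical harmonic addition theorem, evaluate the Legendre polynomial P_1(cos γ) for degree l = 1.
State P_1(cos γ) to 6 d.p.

-0.791070

Summing Y*_{l m}(θ₁,φ₁)·Y_{l m}(θ₂,φ₂) over m ∈ [−1, 1]; prefactor 4π/(2·1+1) = 4.188790:
  m=-1: +0.004608+0.066682i × +0.154096-0.084844i = +0.006368+0.009884i  (running Σ = +0.006368+0.009884i)
  m=0: -0.479371-0.000000i × +0.420529+0.000000i = -0.201589-0.000000i  (running Σ = -0.195222+0.009884i)
  m=1: -0.004608+0.066682i × -0.154096-0.084844i = +0.006368-0.009884i  (running Σ = -0.188854+0.000000i)
Total Σ_m = -0.188854+0.000000i. Multiply by 4.188790: -0.791070+0.000000i. P_1(cos γ) = -0.791070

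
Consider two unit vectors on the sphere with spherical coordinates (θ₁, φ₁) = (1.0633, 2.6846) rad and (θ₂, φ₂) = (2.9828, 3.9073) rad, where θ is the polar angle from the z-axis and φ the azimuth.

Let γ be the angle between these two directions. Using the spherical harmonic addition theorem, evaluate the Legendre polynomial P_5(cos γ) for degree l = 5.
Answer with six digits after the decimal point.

Term-by-term m-sum for l=5 (normalisation 4π/11 = 1.142397):
  m=-5: Y*=+0.155004+0.178823i  Y=+0.000035-0.000029i  product +0.000011+0.000002i
  m=-4: Y*=-0.105846-0.402458i  Y=+0.000903+0.000071i  product -0.000067-0.000371i
  m=-3: Y*=-0.051599+0.254785i  Y=+0.007063+0.007951i  product -0.002390+0.001389i
  m=-2: Y*=-0.111951+0.145201i  Y=-0.003171+0.080484i  product -0.011331-0.009471i
  m=-1: Y*=+0.285139-0.140205i  Y=-0.266995+0.256682i  product -0.040142+0.110624i
  m=+0: Y*=+0.112612-0.000000i  Y=-0.766684+0.000000i  product -0.086338+0.000000i
  m=+1: Y*=-0.285139-0.140205i  Y=+0.266995+0.256682i  product -0.040142-0.110624i
  m=+2: Y*=-0.111951-0.145201i  Y=-0.003171-0.080484i  product -0.011331+0.009471i
  m=+3: Y*=+0.051599+0.254785i  Y=-0.007063+0.007951i  product -0.002390-0.001389i
  m=+4: Y*=-0.105846+0.402458i  Y=+0.000903-0.000071i  product -0.000067+0.000371i
  m=+5: Y*=-0.155004+0.178823i  Y=-0.000035-0.000029i  product +0.000011-0.000002i
Σ over m = -0.194178-0.000000i; ×(4π/11) → -0.221828-0.000000i. Real part: -0.221828

-0.221828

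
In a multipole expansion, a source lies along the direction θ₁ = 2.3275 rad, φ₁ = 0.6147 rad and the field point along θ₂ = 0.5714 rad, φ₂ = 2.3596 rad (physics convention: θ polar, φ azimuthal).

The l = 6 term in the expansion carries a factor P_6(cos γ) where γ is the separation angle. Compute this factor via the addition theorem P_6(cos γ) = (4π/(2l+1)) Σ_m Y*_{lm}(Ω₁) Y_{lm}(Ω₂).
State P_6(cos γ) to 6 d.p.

Addition theorem: P_6(cos γ) = (4π/13) Σ_m Y*_{lm}(Ω₁) Y_{lm}(Ω₂), m = −6…6:
  [-6]  conj(Y_{6,-6})(Ω₁) = (-0.060982, -0.037105) ; Y_{6,-6}(Ω₂) = (-0.000247, -0.012084) ; Δ = (-0.000433, 0.000746)
  [-5]  conj(Y_{6,-5})(Ω₁) = (0.232940, -0.015886) ; Y_{6,-5}(Ω₂) = (0.046823, 0.045255) ; Δ = (0.011626, 0.009798)
  [-4]  conj(Y_{6,-4})(Ω₁) = (-0.323735, 0.263291) ; Y_{6,-4}(Ω₂) = (-0.206989, 0.002820) ; Δ = (0.066267, -0.055411)
  [-3]  conj(Y_{6,-3})(Ω₁) = (0.101361, -0.361594) ; Y_{6,-3}(Ω₂) = (0.290087, -0.296076) ; Δ = (-0.077656, -0.134904)
  [-2]  conj(Y_{6,-2})(Ω₁) = (-0.008823, -0.024831) ; Y_{6,-2}(Ω₂) = (0.003104, 0.455709) ; Δ = (0.011288, -0.004098)
  [-1]  conj(Y_{6,-1})(Ω₁) = (0.303901, 0.214536) ; Y_{6,-1}(Ω₂) = (-0.039061, -0.038796) ; Δ = (-0.003548, -0.020170)
  [+0]  conj(Y_{6,0})(Ω₁) = (-0.082678, -0.000000) ; Y_{6,0}(Ω₂) = (-0.418311, 0.000000) ; Δ = (0.034585, 0.000000)
  [+1]  conj(Y_{6,1})(Ω₁) = (-0.303901, 0.214536) ; Y_{6,1}(Ω₂) = (0.039061, -0.038796) ; Δ = (-0.003548, 0.020170)
  [+2]  conj(Y_{6,2})(Ω₁) = (-0.008823, 0.024831) ; Y_{6,2}(Ω₂) = (0.003104, -0.455709) ; Δ = (0.011288, 0.004098)
  [+3]  conj(Y_{6,3})(Ω₁) = (-0.101361, -0.361594) ; Y_{6,3}(Ω₂) = (-0.290087, -0.296076) ; Δ = (-0.077656, 0.134904)
  [+4]  conj(Y_{6,4})(Ω₁) = (-0.323735, -0.263291) ; Y_{6,4}(Ω₂) = (-0.206989, -0.002820) ; Δ = (0.066267, 0.055411)
  [+5]  conj(Y_{6,5})(Ω₁) = (-0.232940, -0.015886) ; Y_{6,5}(Ω₂) = (-0.046823, 0.045255) ; Δ = (0.011626, -0.009798)
  [+6]  conj(Y_{6,6})(Ω₁) = (-0.060982, 0.037105) ; Y_{6,6}(Ω₂) = (-0.000247, 0.012084) ; Δ = (-0.000433, -0.000746)
Total Σ_m = (0.049675, -0.000000). Multiply by 0.966644: (0.048018, -0.000000). P_6(cos γ) = 0.048018

0.048018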